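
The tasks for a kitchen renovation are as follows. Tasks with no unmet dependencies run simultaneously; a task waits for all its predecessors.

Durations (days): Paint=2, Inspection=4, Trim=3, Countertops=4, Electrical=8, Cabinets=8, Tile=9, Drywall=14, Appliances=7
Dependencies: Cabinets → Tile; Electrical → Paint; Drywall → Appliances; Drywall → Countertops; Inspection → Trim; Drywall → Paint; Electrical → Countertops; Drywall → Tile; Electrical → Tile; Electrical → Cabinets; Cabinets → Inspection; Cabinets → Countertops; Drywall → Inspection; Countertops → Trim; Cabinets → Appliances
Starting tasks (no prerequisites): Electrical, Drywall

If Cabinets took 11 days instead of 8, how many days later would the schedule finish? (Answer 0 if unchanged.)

As given, the longest chain is Electrical→Cabinets→Tile = 8+8+9 = 25, so the finish is 25 days.
Since Cabinets is critical, the +3 change carries straight to that chain (now 28 days).
No other chain overtakes it, so the finish is 28 days.
Change in finish: 28 − 25 = +3 days.

3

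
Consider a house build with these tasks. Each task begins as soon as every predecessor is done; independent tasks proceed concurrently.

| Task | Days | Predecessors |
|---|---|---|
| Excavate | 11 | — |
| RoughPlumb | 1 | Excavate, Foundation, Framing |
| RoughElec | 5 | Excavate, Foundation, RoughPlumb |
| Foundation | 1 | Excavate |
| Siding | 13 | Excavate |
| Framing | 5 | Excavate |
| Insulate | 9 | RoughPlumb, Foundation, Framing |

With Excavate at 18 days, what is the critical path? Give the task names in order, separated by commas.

Excavate, Framing, RoughPlumb, Insulate

Baseline: Excavate→Framing→RoughPlumb→Insulate = 11+5+1+9 = 26 → 26 days.
Since Excavate is critical, the +7 change carries straight to that chain (now 33 days).
That remains the longest chain; total 33 days.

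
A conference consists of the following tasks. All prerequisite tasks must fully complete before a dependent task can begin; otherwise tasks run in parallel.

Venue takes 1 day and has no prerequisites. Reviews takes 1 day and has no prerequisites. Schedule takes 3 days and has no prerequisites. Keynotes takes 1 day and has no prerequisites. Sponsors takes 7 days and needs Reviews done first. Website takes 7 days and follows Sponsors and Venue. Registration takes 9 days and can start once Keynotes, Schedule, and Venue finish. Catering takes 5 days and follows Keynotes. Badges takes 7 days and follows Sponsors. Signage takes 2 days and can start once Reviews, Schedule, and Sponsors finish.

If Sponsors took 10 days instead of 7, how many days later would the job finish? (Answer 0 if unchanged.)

3

As given, the longest chain is Reviews→Sponsors→Website = 1+7+7 = 15, so the finish is 15 days.
Sponsors is on the critical path; changing it to 10 makes that path 18 days.
The critical path is still Reviews→Sponsors→Website; finish is now 18 days.
Change in finish: 18 − 15 = +3 days.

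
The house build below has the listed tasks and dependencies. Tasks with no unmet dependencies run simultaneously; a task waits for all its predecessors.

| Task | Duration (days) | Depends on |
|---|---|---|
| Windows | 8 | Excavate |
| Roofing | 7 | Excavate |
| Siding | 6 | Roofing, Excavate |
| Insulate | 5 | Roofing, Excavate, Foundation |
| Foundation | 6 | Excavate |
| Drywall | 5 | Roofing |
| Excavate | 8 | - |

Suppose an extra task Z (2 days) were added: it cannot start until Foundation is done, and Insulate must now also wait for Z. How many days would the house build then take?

21

Originally the house build takes 21 days.
With Z inserted, Insulate now waits for max(Roofing, Excavate, Foundation, Z).
New critical path: Excavate→Foundation→Z→Insulate = 8+6+2+5 = 21 ⇒ 21 days.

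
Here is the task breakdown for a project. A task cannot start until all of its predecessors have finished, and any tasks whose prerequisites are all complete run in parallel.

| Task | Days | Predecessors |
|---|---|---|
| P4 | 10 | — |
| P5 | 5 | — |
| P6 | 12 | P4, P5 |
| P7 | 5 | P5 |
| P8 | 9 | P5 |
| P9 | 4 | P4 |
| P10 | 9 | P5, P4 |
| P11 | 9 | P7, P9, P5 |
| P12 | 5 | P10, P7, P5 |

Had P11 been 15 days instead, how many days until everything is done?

29

Baseline: P4→P10→P12 = 10+9+5 = 24 → 24 days.
P11 is off the critical path — its longest chain is 23 days, giving 1 of slack.
New critical path: P4→P9→P11 = 10+4+15 = 29 ⇒ 29 days.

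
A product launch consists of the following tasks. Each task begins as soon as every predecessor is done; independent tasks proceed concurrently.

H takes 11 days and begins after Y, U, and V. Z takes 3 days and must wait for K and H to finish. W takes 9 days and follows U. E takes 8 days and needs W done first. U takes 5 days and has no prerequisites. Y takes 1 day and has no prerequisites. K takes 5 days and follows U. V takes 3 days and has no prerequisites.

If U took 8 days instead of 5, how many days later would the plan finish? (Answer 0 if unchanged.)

3

Actual critical path: U→W→E = 5+9+8 = 22 ⇒ 22 days.
Since U is critical, the +3 change carries straight to that chain (now 25 days).
That remains the longest chain; total 25 days.
Change in finish: 25 − 22 = +3 days.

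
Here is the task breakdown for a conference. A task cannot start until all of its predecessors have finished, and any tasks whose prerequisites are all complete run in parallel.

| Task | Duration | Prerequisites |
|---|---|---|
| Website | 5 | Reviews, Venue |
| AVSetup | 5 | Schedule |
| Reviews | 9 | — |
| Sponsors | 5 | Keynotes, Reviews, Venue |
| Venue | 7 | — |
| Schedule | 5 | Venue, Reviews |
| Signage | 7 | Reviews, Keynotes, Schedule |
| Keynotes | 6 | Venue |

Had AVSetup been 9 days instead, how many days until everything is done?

Actual critical path: Reviews→Schedule→Signage = 9+5+7 = 21 ⇒ 21 days.
AVSetup is off the critical path — its longest chain is 19 days, giving 2 of slack.
Now Reviews→Schedule→AVSetup = 9+5+9 = 23 is longest, so the finish becomes 23 days.

23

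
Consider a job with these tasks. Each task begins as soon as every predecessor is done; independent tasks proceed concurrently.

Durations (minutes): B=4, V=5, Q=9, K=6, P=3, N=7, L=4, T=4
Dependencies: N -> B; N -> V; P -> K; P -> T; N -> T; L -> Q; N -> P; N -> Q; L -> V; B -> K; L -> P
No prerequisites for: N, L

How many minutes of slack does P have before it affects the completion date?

N→B→K = 7+4+6 = 17 sets the makespan at 17 minutes.
P finishes as early as 10 and must finish by 11.
So P can slip 11 − 10 = 1 minute.

1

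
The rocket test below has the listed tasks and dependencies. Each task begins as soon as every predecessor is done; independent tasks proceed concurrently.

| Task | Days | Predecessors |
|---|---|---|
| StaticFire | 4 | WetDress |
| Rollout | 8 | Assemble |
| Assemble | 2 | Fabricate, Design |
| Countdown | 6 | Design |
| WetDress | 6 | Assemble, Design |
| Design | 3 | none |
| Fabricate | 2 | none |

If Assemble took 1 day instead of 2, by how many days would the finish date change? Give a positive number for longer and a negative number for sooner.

-1

Critical path before the change: Design→Assemble→WetDress→StaticFire = 3+2+6+4 = 15 giving 15 days.
Assemble lies on that path, so at 1 day the path becomes 14 days.
The critical path is still Design→Assemble→WetDress→StaticFire; finish is now 14 days.
Change in finish: 14 − 15 = -1 days.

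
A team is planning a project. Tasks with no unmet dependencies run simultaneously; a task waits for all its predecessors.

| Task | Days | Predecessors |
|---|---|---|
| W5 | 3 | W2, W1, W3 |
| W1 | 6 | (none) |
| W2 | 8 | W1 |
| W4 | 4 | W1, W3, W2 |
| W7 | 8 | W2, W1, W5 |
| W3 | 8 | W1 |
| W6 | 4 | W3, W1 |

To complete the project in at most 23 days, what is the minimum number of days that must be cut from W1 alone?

2

Current finish: 25 days; target: 23.
W1 is on every critical path, so each day cut from W1 cuts the finish by one (this holds down to a finish of 20).
Need 25 − 23 = 2 days off W1 → W1 becomes 4 days, finish becomes 23.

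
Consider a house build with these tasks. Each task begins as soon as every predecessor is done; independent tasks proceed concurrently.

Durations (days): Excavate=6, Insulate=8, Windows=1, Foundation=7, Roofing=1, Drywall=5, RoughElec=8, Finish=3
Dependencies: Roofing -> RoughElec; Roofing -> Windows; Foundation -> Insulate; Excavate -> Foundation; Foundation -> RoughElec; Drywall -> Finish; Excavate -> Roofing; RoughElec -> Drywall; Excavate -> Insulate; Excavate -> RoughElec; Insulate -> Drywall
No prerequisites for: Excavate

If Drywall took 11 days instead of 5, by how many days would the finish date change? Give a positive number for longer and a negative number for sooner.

Baseline: Excavate→Foundation→RoughElec→Drywall→Finish = 6+7+8+5+3 = 29 → 29 days.
Drywall lies on that path, so at 11 days the path becomes 35 days.
No other chain overtakes it, so the finish is 35 days.
Change in finish: 35 − 29 = +6 days.

6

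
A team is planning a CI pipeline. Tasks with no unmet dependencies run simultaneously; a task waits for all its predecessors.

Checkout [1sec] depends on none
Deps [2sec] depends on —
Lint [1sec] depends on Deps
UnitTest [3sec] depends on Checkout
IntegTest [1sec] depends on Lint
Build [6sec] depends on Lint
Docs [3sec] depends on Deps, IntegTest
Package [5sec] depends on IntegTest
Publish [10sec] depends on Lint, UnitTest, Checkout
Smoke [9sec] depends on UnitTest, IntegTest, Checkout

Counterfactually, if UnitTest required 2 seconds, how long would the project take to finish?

Actual critical path: Checkout→UnitTest→Publish = 1+3+10 = 14 ⇒ 14 seconds.
Since UnitTest is critical, the -1 change carries straight to that chain (now 13 seconds).
No other chain overtakes it, so the finish is 13 seconds.

13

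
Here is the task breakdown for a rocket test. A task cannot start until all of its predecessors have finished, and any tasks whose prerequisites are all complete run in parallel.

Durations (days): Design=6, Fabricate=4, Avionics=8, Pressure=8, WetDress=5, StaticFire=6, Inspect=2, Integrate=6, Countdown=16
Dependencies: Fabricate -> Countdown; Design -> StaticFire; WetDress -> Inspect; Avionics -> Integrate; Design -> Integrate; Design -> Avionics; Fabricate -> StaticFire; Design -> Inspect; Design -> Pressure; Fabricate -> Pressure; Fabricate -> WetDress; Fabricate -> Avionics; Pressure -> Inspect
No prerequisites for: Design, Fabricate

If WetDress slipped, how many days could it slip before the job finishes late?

9

Critical path: Design→Avionics→Integrate = 6+8+6 = 20, so the finish is 20 days.
Longest path through WetDress: 11 days (earliest finish 9, latest finish 18).
Slack of WetDress = 13 − 4 = 9 days.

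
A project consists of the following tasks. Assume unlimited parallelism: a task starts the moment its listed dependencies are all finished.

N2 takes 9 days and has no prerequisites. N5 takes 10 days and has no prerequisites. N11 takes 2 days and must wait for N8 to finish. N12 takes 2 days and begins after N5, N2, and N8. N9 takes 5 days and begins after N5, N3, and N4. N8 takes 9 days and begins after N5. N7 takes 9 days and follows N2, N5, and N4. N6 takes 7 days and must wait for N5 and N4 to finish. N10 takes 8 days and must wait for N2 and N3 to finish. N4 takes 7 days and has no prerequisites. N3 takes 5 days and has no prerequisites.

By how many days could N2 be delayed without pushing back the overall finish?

3

N5→N8→N11 = 10+9+2 = 21 sets the makespan at 21 days.
Longest path through N2: 18 days (earliest finish 9, latest finish 12).
Float = 21 − 18 = 3.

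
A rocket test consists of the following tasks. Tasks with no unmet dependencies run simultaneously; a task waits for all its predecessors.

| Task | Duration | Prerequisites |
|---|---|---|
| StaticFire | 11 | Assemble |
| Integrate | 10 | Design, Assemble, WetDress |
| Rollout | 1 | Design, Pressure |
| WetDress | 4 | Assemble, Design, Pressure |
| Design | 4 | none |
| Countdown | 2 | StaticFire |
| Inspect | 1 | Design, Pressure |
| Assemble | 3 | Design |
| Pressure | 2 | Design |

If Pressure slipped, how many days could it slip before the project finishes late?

Design→Assemble→WetDress→Integrate = 4+3+4+10 = 21 sets the makespan at 21 days.
The longest chain containing Pressure totals 20 days.
Float = 21 − 20 = 1.

1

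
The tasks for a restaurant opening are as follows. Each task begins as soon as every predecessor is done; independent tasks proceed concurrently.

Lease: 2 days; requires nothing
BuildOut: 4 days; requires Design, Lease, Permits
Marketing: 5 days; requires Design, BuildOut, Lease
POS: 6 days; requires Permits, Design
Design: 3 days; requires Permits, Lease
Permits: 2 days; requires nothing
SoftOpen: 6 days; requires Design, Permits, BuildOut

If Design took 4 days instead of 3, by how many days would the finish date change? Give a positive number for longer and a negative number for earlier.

1

As given, the longest chain is Lease→Design→BuildOut→SoftOpen = 2+3+4+6 = 15, so the finish is 15 days.
Design is on the critical path; changing it to 4 makes that path 16 days.
The critical path is still Lease→Design→BuildOut→SoftOpen; finish is now 16 days.
Change in finish: 16 − 15 = +1 days.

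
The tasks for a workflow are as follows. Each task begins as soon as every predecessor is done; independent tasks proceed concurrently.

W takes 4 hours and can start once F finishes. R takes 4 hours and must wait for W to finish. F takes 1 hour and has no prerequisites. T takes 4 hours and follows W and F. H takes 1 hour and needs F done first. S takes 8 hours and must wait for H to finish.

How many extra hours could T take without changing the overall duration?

Critical path: F→H→S = 1+1+8 = 10, so the finish is 10 hours.
Longest path through T: 9 hours (earliest finish 9, latest finish 10).
So T can slip 10 − 9 = 1 hour.

1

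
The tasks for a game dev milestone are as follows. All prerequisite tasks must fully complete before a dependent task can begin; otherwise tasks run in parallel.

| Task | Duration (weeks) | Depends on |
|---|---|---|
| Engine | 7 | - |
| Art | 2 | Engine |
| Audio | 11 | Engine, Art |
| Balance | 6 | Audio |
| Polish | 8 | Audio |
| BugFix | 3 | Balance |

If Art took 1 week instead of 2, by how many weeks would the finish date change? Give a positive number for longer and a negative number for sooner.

-1

Actual critical path: Engine→Art→Audio→Balance→BugFix = 7+2+11+6+3 = 29 ⇒ 29 weeks.
Art lies on that path, so at 1 week the path becomes 28 weeks.
The critical path is still Engine→Art→Audio→Balance→BugFix; finish is now 28 weeks.
Change in finish: 28 − 29 = -1 weeks.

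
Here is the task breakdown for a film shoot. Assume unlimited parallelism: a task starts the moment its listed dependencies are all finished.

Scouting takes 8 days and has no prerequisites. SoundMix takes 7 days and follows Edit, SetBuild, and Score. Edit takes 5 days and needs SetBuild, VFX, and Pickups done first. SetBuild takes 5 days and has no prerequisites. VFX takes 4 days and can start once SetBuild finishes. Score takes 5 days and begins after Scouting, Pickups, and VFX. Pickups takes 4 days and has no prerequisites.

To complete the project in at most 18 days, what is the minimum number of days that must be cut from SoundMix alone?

Current finish: 21 days; target: 18.
SoundMix is on every critical path, so each day cut from SoundMix cuts the finish by one (this holds down to a finish of 15).
Need 21 − 18 = 3 days off SoundMix → SoundMix becomes 4 days, finish becomes 18.

3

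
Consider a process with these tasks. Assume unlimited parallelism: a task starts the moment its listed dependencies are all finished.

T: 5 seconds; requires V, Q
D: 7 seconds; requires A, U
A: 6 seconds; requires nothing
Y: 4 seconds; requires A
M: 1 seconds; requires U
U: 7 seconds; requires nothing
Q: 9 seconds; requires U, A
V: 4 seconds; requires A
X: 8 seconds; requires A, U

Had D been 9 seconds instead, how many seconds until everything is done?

Baseline: U→Q→T = 7+9+5 = 21 → 21 seconds.
D is off the critical path — its longest chain is 14 seconds, giving 7 of slack.
That remains the longest chain; total 21 seconds.

21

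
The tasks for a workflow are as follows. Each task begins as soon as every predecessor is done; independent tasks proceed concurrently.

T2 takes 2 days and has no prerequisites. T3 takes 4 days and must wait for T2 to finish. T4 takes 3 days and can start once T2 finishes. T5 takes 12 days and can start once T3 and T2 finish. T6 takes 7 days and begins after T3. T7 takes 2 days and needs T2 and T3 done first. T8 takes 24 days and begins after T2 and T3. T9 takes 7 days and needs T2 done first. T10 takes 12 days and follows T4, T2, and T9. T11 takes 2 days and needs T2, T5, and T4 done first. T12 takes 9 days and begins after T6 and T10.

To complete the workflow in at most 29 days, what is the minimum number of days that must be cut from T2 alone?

Current finish: 30 days; target: 29.
T2 is on every critical path, so each day cut from T2 cuts the finish by one (this holds down to a finish of 29).
Need 30 − 29 = 1 day off T2 → T2 becomes 1 day, finish becomes 29.

1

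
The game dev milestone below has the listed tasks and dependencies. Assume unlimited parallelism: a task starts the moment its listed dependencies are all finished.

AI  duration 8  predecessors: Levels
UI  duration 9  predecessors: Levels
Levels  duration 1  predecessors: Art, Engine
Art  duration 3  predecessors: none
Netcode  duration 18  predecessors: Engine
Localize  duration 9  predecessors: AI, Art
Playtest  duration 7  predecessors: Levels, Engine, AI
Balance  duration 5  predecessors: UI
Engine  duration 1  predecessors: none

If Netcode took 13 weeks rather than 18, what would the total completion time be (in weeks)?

21

Actual critical path: Art→Levels→AI→Localize = 3+1+8+9 = 21 ⇒ 21 weeks.
The longest path through Netcode is only 19 weeks, so Netcode has float 2.
That remains the longest chain; total 21 weeks.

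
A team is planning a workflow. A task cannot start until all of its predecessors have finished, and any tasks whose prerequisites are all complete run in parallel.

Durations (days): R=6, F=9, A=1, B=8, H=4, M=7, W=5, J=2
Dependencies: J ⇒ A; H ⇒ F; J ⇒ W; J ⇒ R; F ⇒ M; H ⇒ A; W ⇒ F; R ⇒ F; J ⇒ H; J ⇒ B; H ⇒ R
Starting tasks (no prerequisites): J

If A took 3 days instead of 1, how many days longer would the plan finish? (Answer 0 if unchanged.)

The binding path is J→H→R→F→M = 2+4+6+9+7 = 28; finish at 28 days.
A is off the critical path — its longest chain is 7 days, giving 21 of slack.
The critical path is still J→H→R→F→M; finish is now 28 days.
Change in finish: 28 − 28 = +0 days.

0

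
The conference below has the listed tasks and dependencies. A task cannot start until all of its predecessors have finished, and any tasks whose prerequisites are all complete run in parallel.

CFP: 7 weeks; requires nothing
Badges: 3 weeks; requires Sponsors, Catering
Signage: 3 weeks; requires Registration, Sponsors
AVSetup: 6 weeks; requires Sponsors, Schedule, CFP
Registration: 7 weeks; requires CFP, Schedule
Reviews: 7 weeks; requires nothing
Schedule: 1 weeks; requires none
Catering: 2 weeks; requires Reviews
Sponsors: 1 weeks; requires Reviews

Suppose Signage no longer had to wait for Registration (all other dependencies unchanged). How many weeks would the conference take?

Original critical path: CFP→Registration→Signage = 7+7+3 = 17 ⇒ 17 weeks.
Without Registration→Signage, Signage's earliest start moves from 14 to 8.
New critical path: CFP→Registration = 7+7 = 14 ⇒ 14 weeks.

14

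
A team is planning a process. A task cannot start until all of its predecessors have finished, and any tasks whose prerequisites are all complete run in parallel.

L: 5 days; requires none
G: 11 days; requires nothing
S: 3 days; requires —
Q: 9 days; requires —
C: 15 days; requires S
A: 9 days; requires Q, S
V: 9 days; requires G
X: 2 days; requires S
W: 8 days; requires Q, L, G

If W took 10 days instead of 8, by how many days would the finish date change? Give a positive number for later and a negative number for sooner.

Critical path before the change: G→V = 11+9 = 20 giving 20 days.
The longest path through W is only 19 days, so W has float 1.
Now G→W = 11+10 = 21 is longest, so the finish becomes 21 days.
Change in finish: 21 − 20 = +1 days.

1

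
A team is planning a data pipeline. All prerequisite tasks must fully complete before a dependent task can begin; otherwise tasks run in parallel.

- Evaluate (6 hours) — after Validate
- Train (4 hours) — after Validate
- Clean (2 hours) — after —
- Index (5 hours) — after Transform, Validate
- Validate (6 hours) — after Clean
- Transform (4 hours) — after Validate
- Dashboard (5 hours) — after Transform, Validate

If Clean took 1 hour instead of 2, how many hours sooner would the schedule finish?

1

As given, the longest chain is Clean→Validate→Transform→Index = 2+6+4+5 = 17, so the finish is 17 hours.
Clean lies on that path, so at 1 hour the path becomes 16 hours.
That remains the longest chain; total 16 hours.
Change in finish: 16 − 17 = -1 hours.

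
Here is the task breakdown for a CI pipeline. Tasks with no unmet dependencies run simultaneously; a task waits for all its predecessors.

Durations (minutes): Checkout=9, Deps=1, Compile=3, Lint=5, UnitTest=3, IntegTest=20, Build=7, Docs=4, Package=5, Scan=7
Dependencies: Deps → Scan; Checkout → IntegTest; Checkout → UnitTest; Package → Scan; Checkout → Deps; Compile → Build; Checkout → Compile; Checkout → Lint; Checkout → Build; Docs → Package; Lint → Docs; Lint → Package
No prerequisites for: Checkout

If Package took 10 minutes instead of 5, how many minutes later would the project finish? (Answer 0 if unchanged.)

Actual critical path: Checkout→Lint→Docs→Package→Scan = 9+5+4+5+7 = 30 ⇒ 30 minutes.
Since Package is critical, the +5 change carries straight to that chain (now 35 minutes).
That remains the longest chain; total 35 minutes.
Change in finish: 35 − 30 = +5 minutes.

5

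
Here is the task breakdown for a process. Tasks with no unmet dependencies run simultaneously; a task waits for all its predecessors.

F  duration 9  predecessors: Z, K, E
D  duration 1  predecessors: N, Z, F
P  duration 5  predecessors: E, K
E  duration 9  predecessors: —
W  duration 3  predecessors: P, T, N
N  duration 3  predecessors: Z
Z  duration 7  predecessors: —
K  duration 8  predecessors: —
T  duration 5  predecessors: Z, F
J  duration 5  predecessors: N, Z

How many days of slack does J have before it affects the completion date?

The longest chain is E→F→T→W = 9+9+5+3 = 26; overall finish 26 days.
J finishes as early as 15 and must finish by 26.
So J can slip 26 − 15 = 11 days.

11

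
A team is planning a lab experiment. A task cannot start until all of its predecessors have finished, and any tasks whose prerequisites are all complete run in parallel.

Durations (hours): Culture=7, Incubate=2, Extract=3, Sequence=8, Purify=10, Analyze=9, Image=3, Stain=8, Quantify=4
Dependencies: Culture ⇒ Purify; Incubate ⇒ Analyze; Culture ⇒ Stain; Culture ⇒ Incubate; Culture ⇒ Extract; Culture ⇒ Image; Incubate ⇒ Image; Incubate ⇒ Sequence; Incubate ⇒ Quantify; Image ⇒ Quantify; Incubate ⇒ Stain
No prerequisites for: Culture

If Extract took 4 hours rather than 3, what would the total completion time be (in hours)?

18

Actual critical path: Culture→Incubate→Analyze = 7+2+9 = 18 ⇒ 18 hours.
Extract is off the critical path — its longest chain is 10 hours, giving 8 of slack.
No other chain overtakes it, so the finish is 18 hours.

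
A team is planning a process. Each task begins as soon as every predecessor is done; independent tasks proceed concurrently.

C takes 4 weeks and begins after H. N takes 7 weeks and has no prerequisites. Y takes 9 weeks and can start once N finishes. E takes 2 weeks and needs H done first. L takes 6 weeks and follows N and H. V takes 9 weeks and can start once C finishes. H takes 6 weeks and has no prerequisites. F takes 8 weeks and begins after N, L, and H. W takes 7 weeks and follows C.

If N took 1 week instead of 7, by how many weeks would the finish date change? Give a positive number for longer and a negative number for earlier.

-1

As given, the longest chain is N→L→F = 7+6+8 = 21, so the finish is 21 weeks.
Since N is critical, the -6 change carries straight to that chain (now 15 weeks).
Now H→L→F = 6+6+8 = 20 is longest, so the finish becomes 20 weeks.
Change in finish: 20 − 21 = -1 weeks.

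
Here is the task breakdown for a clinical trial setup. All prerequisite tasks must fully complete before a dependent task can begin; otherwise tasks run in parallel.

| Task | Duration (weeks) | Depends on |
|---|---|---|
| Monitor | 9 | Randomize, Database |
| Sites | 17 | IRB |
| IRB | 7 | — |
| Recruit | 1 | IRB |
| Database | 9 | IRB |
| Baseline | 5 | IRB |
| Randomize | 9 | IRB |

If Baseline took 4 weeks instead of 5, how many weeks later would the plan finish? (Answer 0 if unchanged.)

Baseline: IRB→Randomize→Monitor = 7+9+9 = 25 → 25 weeks.
Baseline is off the critical path — its longest chain is 12 weeks, giving 13 of slack.
No other chain overtakes it, so the finish is 25 weeks.
Change in finish: 25 − 25 = +0 weeks.

0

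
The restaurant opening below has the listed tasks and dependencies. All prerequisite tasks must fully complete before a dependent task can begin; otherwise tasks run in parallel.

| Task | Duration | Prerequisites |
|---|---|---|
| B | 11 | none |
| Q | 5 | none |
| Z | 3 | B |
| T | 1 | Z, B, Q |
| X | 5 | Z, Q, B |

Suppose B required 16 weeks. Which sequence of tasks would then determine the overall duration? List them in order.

B, Z, X

As given, the longest chain is B→Z→X = 11+3+5 = 19, so the finish is 19 weeks.
B lies on that path, so at 16 weeks the path becomes 24 weeks.
The critical path is still B→Z→X; finish is now 24 weeks.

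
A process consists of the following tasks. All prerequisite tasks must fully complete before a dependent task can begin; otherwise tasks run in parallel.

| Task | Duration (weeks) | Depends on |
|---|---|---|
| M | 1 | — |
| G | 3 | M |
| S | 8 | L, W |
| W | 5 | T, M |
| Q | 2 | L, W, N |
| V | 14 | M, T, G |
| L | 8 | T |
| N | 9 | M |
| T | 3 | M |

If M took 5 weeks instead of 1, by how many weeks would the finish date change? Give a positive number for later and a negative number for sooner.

4

Baseline: M→T→L→S = 1+3+8+8 = 20 → 20 weeks.
M is on the critical path; changing it to 5 makes that path 24 weeks.
The critical path is still M→T→L→S; finish is now 24 weeks.
Change in finish: 24 − 20 = +4 weeks.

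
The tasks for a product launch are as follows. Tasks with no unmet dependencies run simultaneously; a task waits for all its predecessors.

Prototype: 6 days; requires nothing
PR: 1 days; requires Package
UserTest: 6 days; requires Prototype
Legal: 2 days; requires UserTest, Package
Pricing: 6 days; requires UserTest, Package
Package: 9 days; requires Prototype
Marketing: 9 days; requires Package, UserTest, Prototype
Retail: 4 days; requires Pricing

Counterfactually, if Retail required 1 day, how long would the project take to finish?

Actual critical path: Prototype→Package→Pricing→Retail = 6+9+6+4 = 25 ⇒ 25 days.
Retail lies on that path, so at 1 day the path becomes 22 days.
Now Prototype→Package→Marketing = 6+9+9 = 24 is longest, so the finish becomes 24 days.

24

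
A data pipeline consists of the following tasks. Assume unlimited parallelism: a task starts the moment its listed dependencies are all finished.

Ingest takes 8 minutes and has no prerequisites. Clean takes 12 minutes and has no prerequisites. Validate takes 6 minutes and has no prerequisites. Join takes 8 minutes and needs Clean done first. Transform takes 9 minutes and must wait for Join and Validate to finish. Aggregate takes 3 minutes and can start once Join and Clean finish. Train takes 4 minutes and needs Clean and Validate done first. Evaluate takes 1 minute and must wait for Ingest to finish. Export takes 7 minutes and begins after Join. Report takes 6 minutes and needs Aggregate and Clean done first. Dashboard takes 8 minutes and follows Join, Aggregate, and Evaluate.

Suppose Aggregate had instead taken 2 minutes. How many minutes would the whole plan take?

30

The binding path is Clean→Join→Aggregate→Dashboard = 12+8+3+8 = 31; finish at 31 minutes.
Aggregate is on the critical path; changing it to 2 makes that path 30 minutes.
That remains the longest chain; total 30 minutes.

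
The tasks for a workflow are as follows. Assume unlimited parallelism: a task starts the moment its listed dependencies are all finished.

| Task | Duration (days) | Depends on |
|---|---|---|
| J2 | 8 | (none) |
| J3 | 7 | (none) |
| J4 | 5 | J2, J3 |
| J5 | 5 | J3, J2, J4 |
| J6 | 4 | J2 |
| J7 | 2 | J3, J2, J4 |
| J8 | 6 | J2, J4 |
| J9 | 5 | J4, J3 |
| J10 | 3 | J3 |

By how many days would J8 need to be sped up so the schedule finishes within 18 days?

Current finish: 19 days; target: 18.
J8 is on every critical path, so each day cut from J8 cuts the finish by one (this holds down to a finish of 18).
Need 19 − 18 = 1 day off J8 → J8 becomes 5 days, finish becomes 18.

1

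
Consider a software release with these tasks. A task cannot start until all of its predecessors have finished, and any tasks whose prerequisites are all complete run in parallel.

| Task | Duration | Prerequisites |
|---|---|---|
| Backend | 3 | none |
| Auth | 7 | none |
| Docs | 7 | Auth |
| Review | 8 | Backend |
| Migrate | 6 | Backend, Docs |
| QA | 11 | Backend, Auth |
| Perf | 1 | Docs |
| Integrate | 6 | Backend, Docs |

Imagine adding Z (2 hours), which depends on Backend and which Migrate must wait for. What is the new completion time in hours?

20

Originally the project takes 20 hours.
With Z inserted, Migrate now waits for max(Backend, Docs, Z).
New critical path: Auth→Docs→Migrate = 7+7+6 = 20 ⇒ 20 hours.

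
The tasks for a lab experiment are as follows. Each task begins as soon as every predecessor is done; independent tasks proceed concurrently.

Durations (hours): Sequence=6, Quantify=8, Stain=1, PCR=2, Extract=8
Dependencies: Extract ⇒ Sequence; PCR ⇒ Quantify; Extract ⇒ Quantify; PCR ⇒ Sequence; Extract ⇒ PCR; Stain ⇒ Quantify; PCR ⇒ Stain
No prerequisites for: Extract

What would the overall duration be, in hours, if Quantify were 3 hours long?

As given, the longest chain is Extract→PCR→Stain→Quantify = 8+2+1+8 = 19, so the finish is 19 hours.
Quantify lies on that path, so at 3 hours the path becomes 14 hours.
New critical path: Extract→PCR→Sequence = 8+2+6 = 16 ⇒ 16 hours.

16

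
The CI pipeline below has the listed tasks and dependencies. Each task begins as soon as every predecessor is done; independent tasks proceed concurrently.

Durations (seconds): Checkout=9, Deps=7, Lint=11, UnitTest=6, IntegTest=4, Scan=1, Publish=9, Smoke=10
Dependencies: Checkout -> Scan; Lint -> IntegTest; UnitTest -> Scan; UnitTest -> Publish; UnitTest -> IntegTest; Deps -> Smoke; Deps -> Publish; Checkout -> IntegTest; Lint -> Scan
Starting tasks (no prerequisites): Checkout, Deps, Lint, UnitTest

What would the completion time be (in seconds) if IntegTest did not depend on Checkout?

17

With the dependency in place, Deps→Smoke = 7+10 = 17 sets the finish at 17 seconds.
Dropping Checkout→IntegTest doesn't change IntegTest's earliest start (11); another predecessor still binds.
The longest chain is now Deps→Smoke = 7+10 = 17, so the schedule takes 17 seconds.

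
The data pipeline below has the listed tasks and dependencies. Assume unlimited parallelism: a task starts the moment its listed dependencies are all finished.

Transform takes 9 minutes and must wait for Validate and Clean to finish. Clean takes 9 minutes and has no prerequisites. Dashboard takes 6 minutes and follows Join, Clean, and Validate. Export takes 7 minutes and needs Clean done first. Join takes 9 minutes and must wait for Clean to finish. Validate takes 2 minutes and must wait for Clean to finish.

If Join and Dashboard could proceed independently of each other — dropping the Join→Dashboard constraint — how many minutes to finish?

20

Original critical path: Clean→Join→Dashboard = 9+9+6 = 24 ⇒ 24 minutes.
Without Join→Dashboard, Dashboard's earliest start moves from 18 to 11.
After: Clean→Validate→Transform = 9+2+9 = 20 → 20 minutes.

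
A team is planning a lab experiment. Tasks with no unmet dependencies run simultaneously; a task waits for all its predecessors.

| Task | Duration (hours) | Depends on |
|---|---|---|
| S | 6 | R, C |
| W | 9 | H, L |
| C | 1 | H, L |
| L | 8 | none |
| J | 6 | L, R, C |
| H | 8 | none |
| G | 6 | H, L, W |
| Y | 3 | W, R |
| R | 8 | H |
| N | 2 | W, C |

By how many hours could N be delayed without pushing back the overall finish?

4

Critical path: H→W→G = 8+9+6 = 23, so the finish is 23 hours.
The longest chain containing N totals 19 hours.
Float = 23 − 19 = 4.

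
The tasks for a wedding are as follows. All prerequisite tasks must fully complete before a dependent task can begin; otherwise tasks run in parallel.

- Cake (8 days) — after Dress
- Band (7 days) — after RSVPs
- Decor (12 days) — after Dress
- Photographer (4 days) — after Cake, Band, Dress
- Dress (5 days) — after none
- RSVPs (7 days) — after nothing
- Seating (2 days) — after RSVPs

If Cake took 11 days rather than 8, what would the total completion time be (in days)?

Actual critical path: RSVPs→Band→Photographer = 7+7+4 = 18 ⇒ 18 days.
The longest path through Cake is only 17 days, so Cake has float 1.
New critical path: Dress→Cake→Photographer = 5+11+4 = 20 ⇒ 20 days.

20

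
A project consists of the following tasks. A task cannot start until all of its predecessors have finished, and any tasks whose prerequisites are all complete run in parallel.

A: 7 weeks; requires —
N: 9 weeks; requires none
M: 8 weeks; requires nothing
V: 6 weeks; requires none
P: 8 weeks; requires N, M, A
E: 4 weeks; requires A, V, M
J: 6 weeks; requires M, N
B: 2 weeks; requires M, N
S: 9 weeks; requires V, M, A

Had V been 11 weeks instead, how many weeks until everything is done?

Baseline: N→P = 9+8 = 17 → 17 weeks.
V has 2 weeks of float (longest path through it is 15).
The binding chain switches to V→S = 11+9 = 20; finish 20 weeks.

20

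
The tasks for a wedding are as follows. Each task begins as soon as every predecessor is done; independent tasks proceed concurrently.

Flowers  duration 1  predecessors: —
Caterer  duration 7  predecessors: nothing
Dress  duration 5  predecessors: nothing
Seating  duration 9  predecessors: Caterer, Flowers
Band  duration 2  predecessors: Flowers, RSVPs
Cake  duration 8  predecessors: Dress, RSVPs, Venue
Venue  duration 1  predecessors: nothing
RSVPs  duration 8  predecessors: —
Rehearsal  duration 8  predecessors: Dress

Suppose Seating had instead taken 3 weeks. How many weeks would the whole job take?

16

Critical path before the change: Caterer→Seating = 7+9 = 16 giving 16 weeks.
Seating lies on that path, so at 3 weeks the path becomes 10 weeks.
The binding chain switches to RSVPs→Cake = 8+8 = 16; finish 16 weeks.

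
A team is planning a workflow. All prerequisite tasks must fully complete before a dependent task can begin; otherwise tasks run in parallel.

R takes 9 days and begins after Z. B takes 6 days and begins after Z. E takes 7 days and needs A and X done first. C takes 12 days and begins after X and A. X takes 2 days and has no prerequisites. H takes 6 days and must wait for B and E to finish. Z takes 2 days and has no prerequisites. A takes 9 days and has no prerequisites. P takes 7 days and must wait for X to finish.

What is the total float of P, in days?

13

Critical path: A→E→H = 9+7+6 = 22, so the finish is 22 days.
Longest path through P: 9 days (earliest finish 9, latest finish 22).
Slack of P = 15 − 2 = 13 days.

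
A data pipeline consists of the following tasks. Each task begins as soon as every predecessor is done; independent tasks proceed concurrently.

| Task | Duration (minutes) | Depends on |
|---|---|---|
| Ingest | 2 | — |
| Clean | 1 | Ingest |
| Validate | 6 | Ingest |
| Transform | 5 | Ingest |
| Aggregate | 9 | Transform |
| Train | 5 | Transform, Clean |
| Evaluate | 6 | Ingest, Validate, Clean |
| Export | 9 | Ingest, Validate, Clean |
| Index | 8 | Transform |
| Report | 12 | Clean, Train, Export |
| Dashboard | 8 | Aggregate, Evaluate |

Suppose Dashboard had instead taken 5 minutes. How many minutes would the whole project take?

29

Critical path before the change: Ingest→Validate→Export→Report = 2+6+9+12 = 29 giving 29 minutes.
Dashboard has 5 minutes of float (longest path through it is 24).
The critical path is still Ingest→Validate→Export→Report; finish is now 29 minutes.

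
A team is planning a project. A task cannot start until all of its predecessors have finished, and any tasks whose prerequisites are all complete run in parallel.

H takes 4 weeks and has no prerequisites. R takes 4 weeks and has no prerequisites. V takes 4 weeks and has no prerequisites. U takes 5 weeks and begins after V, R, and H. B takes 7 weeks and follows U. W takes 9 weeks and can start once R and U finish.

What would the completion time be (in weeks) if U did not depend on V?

18

With the dependency in place, H→U→W = 4+5+9 = 18 sets the finish at 18 weeks.
Dropping V→U doesn't change U's earliest start (4); another predecessor still binds.
New critical path: H→U→W = 4+5+9 = 18 ⇒ 18 weeks.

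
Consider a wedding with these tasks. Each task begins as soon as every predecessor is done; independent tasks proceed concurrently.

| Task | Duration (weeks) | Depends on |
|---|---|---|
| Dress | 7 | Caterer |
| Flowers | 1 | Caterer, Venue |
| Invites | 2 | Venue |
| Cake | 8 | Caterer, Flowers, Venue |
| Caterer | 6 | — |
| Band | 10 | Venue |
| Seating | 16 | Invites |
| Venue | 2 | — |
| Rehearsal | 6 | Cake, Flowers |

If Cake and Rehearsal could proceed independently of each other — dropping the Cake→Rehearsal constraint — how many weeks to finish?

20

Before: longest chain Caterer→Flowers→Cake→Rehearsal = 6+1+8+6 = 21, finish 21.
Without Cake→Rehearsal, Rehearsal's earliest start moves from 15 to 7.
After: Venue→Invites→Seating = 2+2+16 = 20 → 20 weeks.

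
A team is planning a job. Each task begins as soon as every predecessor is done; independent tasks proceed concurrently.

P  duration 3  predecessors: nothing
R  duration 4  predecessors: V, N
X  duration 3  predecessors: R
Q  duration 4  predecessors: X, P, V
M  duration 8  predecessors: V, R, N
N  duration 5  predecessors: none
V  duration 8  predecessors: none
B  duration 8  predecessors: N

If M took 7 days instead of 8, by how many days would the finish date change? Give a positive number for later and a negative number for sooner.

-1

Actual critical path: V→R→M = 8+4+8 = 20 ⇒ 20 days.
M is on the critical path; changing it to 7 makes that path 19 days.
The critical path is still V→R→M; finish is now 19 days.
Change in finish: 19 − 20 = -1 days.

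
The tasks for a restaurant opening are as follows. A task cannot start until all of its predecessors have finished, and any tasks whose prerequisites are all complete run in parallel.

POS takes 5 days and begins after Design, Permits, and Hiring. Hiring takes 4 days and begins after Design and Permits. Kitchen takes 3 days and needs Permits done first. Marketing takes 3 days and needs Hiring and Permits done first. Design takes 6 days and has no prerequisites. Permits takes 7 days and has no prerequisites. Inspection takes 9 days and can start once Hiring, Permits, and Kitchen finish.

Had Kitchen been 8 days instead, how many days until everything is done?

24

Critical path before the change: Permits→Hiring→Inspection = 7+4+9 = 20 giving 20 days.
The longest path through Kitchen is only 19 days, so Kitchen has float 1.
Now Permits→Kitchen→Inspection = 7+8+9 = 24 is longest, so the finish becomes 24 days.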